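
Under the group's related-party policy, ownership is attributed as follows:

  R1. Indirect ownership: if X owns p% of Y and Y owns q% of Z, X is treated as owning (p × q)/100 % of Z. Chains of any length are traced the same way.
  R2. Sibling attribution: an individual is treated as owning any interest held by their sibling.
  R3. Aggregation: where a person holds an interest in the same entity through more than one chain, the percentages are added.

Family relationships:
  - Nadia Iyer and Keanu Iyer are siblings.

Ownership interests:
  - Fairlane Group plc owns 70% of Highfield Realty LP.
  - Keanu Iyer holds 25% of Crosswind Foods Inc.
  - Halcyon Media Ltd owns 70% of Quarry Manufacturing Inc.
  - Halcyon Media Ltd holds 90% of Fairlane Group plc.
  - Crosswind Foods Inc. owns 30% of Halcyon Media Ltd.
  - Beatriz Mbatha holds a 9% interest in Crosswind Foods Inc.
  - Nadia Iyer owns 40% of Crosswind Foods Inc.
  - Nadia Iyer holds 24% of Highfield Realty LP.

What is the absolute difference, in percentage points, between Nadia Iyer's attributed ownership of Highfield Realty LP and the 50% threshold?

By sibling attribution (R2), Nadia Iyer is treated as also owning Keanu Iyer's interest in Crosswind Foods Inc, giving 40% + 25% = 65%.
Chain via Crosswind Foods Inc. → Halcyon Media Ltd → Fairlane Group plc (R1): 65% × 30% × 90% × 70% = 12.285% of Highfield Realty LP.
Direct interest in Highfield Realty LP: 24%.
Aggregating (R3): 12.285% + 24% = 36.285%.
36.285% falls short of the 50% threshold by 13.715 percentage points.

13.715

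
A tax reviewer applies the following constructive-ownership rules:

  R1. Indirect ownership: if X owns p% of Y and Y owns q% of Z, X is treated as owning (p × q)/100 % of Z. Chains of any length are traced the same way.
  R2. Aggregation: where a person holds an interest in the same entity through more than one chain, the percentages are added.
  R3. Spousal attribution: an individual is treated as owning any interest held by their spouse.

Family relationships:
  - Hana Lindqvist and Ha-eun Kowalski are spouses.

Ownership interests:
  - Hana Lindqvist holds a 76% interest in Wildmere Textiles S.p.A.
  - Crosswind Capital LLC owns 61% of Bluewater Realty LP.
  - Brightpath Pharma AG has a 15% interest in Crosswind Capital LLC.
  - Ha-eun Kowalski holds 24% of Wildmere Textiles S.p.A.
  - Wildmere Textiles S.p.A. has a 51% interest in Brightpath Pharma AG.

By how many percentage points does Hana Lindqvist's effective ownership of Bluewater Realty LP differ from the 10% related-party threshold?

5.3335

By spousal attribution (R3), Hana Lindqvist is treated as also owning Ha-eun Kowalski's interest in Wildmere Textiles S.p.A, giving 76% + 24% = 100%.
Chain via Wildmere Textiles S.p.A. → Brightpath Pharma AG → Crosswind Capital LLC (R1): 100% × 51% × 15% × 61% = 4.6665% of Bluewater Realty LP.
4.6665% falls short of the 10% threshold by 5.3335 percentage points.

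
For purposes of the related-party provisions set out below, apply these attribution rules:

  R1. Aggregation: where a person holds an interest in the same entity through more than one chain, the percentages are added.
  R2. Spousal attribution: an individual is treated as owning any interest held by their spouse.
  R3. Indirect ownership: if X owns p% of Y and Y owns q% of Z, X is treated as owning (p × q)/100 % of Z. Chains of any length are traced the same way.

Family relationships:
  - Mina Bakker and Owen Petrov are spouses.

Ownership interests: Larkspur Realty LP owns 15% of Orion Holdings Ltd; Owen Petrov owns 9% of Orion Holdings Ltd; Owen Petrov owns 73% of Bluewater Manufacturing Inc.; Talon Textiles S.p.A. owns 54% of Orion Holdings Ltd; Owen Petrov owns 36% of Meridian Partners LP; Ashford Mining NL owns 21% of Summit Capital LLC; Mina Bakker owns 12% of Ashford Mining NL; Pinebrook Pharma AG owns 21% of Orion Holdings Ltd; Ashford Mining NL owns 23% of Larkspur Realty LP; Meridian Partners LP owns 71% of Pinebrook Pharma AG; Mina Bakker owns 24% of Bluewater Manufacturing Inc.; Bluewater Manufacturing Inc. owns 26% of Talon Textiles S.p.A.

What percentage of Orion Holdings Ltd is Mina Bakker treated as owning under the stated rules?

28.4004%

By spousal attribution (R2), Mina Bakker is treated as also owning Owen Petrov's interest in Bluewater Manufacturing Inc, giving 24% + 73% = 97%.
By spousal attribution (R2), Mina Bakker is treated as owning Owen Petrov's 36% interest in Meridian Partners LP.
By spousal attribution (R2), Mina Bakker is treated as owning Owen Petrov's 9% interest in Orion Holdings Ltd.
Chain via Ashford Mining NL → Larkspur Realty LP (R3): 12% × 23% × 15% = 0.414% of Orion Holdings Ltd.
Chain via Bluewater Manufacturing Inc. → Talon Textiles S.p.A. (R3): 97% × 26% × 54% = 13.6188% of Orion Holdings Ltd.
Chain via Meridian Partners LP → Pinebrook Pharma AG (R3): 36% × 71% × 21% = 5.3676% of Orion Holdings Ltd.
Direct interest in Orion Holdings Ltd: 9%.
Aggregating (R1): 0.414% + 13.6188% + 5.3676% + 9% = 28.4004%.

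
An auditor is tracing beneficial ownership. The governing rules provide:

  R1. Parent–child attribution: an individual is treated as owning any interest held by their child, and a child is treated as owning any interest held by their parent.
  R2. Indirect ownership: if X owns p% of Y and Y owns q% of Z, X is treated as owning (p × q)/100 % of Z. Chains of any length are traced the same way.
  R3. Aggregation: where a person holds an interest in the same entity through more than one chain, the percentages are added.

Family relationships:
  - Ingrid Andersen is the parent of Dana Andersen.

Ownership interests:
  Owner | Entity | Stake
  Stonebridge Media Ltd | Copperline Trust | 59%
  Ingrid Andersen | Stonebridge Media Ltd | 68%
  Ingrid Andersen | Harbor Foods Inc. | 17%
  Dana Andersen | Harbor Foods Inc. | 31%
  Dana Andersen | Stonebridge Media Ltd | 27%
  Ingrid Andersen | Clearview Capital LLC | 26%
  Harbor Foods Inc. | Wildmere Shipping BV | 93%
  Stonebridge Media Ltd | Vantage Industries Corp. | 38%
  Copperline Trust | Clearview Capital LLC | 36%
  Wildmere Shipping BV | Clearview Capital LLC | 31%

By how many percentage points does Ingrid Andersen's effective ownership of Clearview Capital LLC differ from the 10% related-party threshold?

By parent–child attribution (R1), Ingrid Andersen is treated as also owning Dana Andersen's interest in Harbor Foods Inc, giving 17% + 31% = 48%.
By parent–child attribution (R1), Ingrid Andersen is treated as also owning Dana Andersen's interest in Stonebridge Media Ltd, giving 68% + 27% = 95%.
Chain via Harbor Foods Inc. → Wildmere Shipping BV (R2): 48% × 93% × 31% = 13.8384% of Clearview Capital LLC.
Chain via Stonebridge Media Ltd → Copperline Trust (R2): 95% × 59% × 36% = 20.178% of Clearview Capital LLC.
Direct interest in Clearview Capital LLC: 26%.
Aggregating (R3): 13.8384% + 20.178% + 26% = 60.0164%.
60.0164% exceeds the 10% threshold by 50.0164 percentage points.

50.0164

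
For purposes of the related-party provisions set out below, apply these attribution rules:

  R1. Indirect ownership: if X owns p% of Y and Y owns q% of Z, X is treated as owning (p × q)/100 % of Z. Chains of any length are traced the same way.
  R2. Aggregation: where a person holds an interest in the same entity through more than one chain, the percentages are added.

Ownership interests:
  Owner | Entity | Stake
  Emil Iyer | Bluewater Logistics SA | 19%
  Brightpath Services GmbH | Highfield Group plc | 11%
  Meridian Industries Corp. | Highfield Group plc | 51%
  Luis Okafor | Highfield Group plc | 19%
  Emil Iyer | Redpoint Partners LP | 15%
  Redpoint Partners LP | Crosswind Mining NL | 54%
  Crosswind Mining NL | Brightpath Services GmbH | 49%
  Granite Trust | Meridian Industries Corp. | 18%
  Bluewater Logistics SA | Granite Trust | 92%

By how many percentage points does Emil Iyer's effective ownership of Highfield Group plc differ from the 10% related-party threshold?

Chain via Bluewater Logistics SA → Granite Trust → Meridian Industries Corp. (R1): 19% × 92% × 18% × 51% = 1.604664% of Highfield Group plc.
Chain via Redpoint Partners LP → Crosswind Mining NL → Brightpath Services GmbH (R1): 15% × 54% × 49% × 11% = 0.43659% of Highfield Group plc.
Aggregating (R2): 1.604664% + 0.43659% = 2.041254%.
2.041254% falls short of the 10% threshold by 7.958746 percentage points.

7.958746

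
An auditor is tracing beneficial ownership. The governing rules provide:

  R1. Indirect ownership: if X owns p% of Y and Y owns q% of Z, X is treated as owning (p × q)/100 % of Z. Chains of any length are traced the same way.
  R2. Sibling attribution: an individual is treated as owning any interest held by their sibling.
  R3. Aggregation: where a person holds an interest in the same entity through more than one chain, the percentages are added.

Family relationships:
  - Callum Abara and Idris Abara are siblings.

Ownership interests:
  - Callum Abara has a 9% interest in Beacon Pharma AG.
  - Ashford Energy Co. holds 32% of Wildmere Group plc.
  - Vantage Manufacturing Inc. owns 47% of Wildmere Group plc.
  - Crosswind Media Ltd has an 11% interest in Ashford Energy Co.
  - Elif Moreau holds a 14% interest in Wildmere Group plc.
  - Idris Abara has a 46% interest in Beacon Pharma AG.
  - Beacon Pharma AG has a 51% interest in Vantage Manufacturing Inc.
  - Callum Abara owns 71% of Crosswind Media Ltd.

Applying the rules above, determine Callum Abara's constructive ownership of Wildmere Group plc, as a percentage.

15.6827%

By sibling attribution (R2), Callum Abara is treated as also owning Idris Abara's interest in Beacon Pharma AG, giving 9% + 46% = 55%.
Chain via Crosswind Media Ltd → Ashford Energy Co. (R1): 71% × 11% × 32% = 2.4992% of Wildmere Group plc.
Chain via Beacon Pharma AG → Vantage Manufacturing Inc. (R1): 55% × 51% × 47% = 13.1835% of Wildmere Group plc.
Aggregating (R3): 2.4992% + 13.1835% = 15.6827%.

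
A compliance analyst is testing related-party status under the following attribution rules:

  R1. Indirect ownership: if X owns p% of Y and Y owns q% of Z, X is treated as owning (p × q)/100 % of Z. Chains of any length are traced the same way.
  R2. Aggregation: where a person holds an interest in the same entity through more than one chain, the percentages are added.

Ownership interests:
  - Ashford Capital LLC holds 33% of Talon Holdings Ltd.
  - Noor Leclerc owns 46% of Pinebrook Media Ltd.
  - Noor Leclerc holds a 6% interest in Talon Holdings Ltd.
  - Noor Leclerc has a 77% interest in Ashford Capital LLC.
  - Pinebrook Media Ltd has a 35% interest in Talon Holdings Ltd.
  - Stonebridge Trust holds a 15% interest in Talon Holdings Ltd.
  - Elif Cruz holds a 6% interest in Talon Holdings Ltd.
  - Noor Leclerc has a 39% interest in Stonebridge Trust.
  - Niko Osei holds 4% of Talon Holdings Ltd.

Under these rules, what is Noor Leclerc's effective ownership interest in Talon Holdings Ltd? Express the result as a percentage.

Chain via Ashford Capital LLC (R1): 77% × 33% = 25.41% of Talon Holdings Ltd.
Chain via Pinebrook Media Ltd (R1): 46% × 35% = 16.1% of Talon Holdings Ltd.
Chain via Stonebridge Trust (R1): 39% × 15% = 5.85% of Talon Holdings Ltd.
Direct interest in Talon Holdings Ltd: 6%.
Aggregating (R2): 25.41% + 16.1% + 5.85% + 6% = 53.36%.

53.36%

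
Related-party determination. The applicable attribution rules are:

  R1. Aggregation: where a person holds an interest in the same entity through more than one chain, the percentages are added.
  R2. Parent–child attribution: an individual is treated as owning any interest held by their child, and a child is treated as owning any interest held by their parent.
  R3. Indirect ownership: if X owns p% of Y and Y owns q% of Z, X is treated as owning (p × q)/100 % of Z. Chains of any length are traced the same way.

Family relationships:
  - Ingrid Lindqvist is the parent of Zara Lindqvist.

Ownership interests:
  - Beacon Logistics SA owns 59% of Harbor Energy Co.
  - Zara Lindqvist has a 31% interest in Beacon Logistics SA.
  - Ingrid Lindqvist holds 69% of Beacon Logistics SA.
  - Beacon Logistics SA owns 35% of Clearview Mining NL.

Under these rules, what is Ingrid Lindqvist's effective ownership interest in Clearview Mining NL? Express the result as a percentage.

35%

By parent–child attribution (R2), Ingrid Lindqvist is treated as also owning Zara Lindqvist's interest in Beacon Logistics SA, giving 69% + 31% = 100%.
Chain via Beacon Logistics SA (R3): 100% × 35% = 35% of Clearview Mining NL.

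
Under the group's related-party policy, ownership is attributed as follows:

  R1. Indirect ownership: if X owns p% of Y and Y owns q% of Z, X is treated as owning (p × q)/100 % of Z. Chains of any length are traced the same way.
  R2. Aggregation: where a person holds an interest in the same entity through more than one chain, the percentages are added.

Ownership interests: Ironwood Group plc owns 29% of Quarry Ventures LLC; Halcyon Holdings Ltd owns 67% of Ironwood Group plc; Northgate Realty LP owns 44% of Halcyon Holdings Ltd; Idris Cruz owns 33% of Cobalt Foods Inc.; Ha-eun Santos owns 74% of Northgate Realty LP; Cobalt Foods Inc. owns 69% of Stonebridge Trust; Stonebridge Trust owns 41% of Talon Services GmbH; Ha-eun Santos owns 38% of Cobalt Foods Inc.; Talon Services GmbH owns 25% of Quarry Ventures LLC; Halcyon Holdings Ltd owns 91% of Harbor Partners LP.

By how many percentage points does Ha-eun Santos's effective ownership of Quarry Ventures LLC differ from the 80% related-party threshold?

Chain via Cobalt Foods Inc. → Stonebridge Trust → Talon Services GmbH (R1): 38% × 69% × 41% × 25% = 2.68755% of Quarry Ventures LLC.
Chain via Northgate Realty LP → Halcyon Holdings Ltd → Ironwood Group plc (R1): 74% × 44% × 67% × 29% = 6.326408% of Quarry Ventures LLC.
Aggregating (R2): 2.68755% + 6.326408% = 9.013958%.
9.013958% falls short of the 80% threshold by 70.986042 percentage points.

70.986042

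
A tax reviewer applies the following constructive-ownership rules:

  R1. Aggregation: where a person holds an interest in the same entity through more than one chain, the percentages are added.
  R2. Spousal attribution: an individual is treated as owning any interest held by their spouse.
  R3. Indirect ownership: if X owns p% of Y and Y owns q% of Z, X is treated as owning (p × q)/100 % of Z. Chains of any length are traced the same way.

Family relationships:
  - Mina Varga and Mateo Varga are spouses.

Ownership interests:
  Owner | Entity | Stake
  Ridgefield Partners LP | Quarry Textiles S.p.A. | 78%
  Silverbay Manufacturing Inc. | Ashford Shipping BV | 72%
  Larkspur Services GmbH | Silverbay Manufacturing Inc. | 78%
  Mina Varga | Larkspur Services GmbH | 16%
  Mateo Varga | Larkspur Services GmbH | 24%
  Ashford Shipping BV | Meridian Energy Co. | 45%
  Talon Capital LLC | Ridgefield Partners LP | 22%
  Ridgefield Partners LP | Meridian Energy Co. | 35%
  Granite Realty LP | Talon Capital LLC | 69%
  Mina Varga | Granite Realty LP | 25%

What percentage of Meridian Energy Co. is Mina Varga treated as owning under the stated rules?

11.43705%

By spousal attribution (R2), Mina Varga is treated as also owning Mateo Varga's interest in Larkspur Services GmbH, giving 16% + 24% = 40%.
Chain via Granite Realty LP → Talon Capital LLC → Ridgefield Partners LP (R3): 25% × 69% × 22% × 35% = 1.32825% of Meridian Energy Co.
Chain via Larkspur Services GmbH → Silverbay Manufacturing Inc. → Ashford Shipping BV (R3): 40% × 78% × 72% × 45% = 10.1088% of Meridian Energy Co.
Aggregating (R1): 1.32825% + 10.1088% = 11.43705%.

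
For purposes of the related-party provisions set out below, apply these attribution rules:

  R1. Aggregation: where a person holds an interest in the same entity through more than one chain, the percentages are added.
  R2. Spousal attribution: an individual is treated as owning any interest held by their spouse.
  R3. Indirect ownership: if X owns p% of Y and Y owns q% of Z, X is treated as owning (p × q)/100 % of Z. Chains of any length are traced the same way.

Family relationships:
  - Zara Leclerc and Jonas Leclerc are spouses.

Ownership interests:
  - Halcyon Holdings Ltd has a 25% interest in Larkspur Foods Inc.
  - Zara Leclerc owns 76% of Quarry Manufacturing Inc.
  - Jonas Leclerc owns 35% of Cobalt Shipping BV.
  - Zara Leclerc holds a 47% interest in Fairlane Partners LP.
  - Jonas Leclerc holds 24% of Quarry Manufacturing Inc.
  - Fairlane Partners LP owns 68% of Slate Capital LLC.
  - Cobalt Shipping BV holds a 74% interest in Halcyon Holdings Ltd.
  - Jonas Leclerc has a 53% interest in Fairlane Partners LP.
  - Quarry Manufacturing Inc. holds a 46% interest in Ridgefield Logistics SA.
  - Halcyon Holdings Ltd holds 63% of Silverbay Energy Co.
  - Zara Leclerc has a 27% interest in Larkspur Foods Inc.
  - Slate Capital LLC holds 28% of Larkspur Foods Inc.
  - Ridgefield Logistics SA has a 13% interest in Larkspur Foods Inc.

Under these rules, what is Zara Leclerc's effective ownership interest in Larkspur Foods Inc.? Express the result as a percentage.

58.495%

By spousal attribution (R2), Zara Leclerc is treated as also owning Jonas Leclerc's interest in Quarry Manufacturing Inc, giving 76% + 24% = 100%.
By spousal attribution (R2), Zara Leclerc is treated as also owning Jonas Leclerc's interest in Fairlane Partners LP, giving 47% + 53% = 100%.
By spousal attribution (R2), Zara Leclerc is treated as owning Jonas Leclerc's 35% interest in Cobalt Shipping BV.
Chain via Quarry Manufacturing Inc. → Ridgefield Logistics SA (R3): 100% × 46% × 13% = 5.98% of Larkspur Foods Inc.
Chain via Fairlane Partners LP → Slate Capital LLC (R3): 100% × 68% × 28% = 19.04% of Larkspur Foods Inc.
Direct interest in Larkspur Foods Inc: 27%.
Chain via Cobalt Shipping BV → Halcyon Holdings Ltd (R3): 35% × 74% × 25% = 6.475% of Larkspur Foods Inc.
Aggregating (R1): 5.98% + 19.04% + 27% + 6.475% = 58.495%.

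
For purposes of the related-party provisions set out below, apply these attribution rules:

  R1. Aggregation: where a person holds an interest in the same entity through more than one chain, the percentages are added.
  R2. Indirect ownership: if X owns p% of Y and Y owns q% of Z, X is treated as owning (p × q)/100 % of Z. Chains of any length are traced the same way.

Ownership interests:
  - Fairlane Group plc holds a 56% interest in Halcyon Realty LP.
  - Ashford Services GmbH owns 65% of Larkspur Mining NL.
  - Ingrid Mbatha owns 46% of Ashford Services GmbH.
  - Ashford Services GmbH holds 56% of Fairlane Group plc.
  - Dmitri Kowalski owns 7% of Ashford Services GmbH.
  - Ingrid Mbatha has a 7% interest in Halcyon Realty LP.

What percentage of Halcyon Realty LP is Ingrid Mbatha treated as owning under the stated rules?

Chain via Ashford Services GmbH → Fairlane Group plc (R2): 46% × 56% × 56% = 14.4256% of Halcyon Realty LP.
Direct interest in Halcyon Realty LP: 7%.
Aggregating (R1): 14.4256% + 7% = 21.4256%.

21.4256%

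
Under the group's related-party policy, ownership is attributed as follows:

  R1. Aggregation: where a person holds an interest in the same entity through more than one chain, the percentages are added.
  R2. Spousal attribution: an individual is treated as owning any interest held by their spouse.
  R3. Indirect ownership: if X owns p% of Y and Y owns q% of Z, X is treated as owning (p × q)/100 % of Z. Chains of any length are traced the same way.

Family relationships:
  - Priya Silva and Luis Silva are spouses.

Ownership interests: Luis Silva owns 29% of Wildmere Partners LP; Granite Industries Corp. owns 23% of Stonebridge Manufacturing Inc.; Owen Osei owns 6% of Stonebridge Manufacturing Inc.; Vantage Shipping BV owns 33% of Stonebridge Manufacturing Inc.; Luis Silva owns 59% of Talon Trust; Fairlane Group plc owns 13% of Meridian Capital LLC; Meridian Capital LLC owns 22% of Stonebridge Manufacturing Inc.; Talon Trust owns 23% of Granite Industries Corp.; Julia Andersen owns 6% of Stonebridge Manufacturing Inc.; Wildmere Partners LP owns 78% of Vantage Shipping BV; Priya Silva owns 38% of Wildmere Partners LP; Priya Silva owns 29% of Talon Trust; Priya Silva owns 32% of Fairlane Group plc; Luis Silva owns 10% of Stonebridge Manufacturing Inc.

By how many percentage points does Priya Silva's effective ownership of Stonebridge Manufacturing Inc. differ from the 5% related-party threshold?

27.8162

By spousal attribution (R2), Priya Silva is treated as also owning Luis Silva's interest in Talon Trust, giving 29% + 59% = 88%.
By spousal attribution (R2), Priya Silva is treated as also owning Luis Silva's interest in Wildmere Partners LP, giving 38% + 29% = 67%.
By spousal attribution (R2), Priya Silva is treated as owning Luis Silva's 10% interest in Stonebridge Manufacturing Inc.
Chain via Talon Trust → Granite Industries Corp. (R3): 88% × 23% × 23% = 4.6552% of Stonebridge Manufacturing Inc.
Chain via Fairlane Group plc → Meridian Capital LLC (R3): 32% × 13% × 22% = 0.9152% of Stonebridge Manufacturing Inc.
Chain via Wildmere Partners LP → Vantage Shipping BV (R3): 67% × 78% × 33% = 17.2458% of Stonebridge Manufacturing Inc.
Direct interest in Stonebridge Manufacturing Inc: 10%.
Aggregating (R1): 4.6552% + 0.9152% + 17.2458% + 10% = 32.8162%.
32.8162% exceeds the 5% threshold by 27.8162 percentage points.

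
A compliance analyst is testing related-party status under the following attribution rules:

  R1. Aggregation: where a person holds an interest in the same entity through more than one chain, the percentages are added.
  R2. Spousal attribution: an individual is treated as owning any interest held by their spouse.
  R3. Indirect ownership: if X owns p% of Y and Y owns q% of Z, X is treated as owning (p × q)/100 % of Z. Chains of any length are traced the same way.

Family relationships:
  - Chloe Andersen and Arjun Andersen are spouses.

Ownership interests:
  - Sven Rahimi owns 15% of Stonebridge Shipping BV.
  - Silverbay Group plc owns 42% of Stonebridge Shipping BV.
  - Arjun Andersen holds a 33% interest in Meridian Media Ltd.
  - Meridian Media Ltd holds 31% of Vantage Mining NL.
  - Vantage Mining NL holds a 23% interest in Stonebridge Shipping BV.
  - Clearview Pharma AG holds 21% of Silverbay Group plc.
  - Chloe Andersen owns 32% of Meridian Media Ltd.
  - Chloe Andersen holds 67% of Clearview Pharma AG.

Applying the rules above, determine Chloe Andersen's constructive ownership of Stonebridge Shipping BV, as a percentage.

By spousal attribution (R2), Chloe Andersen is treated as also owning Arjun Andersen's interest in Meridian Media Ltd, giving 32% + 33% = 65%.
Chain via Meridian Media Ltd → Vantage Mining NL (R3): 65% × 31% × 23% = 4.6345% of Stonebridge Shipping BV.
Chain via Clearview Pharma AG → Silverbay Group plc (R3): 67% × 21% × 42% = 5.9094% of Stonebridge Shipping BV.
Aggregating (R1): 4.6345% + 5.9094% = 10.5439%.

10.5439%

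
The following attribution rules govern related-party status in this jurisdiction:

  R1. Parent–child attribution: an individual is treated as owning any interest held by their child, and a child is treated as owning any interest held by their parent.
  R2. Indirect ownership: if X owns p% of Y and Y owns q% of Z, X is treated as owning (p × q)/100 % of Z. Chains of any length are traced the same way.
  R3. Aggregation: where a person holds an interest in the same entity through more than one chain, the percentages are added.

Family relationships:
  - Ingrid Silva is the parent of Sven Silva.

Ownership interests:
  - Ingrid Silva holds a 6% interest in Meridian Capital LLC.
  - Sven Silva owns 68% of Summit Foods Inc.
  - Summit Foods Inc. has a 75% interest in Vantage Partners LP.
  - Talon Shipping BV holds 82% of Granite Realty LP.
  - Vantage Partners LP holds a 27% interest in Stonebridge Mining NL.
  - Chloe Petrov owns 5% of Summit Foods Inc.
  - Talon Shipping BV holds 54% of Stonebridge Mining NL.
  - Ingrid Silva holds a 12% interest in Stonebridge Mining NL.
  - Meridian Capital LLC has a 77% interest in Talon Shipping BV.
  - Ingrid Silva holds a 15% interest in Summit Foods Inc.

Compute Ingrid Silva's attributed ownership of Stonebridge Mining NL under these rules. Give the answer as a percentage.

By parent–child attribution (R1), Ingrid Silva is treated as also owning Sven Silva's interest in Summit Foods Inc, giving 15% + 68% = 83%.
Chain via Summit Foods Inc. → Vantage Partners LP (R2): 83% × 75% × 27% = 16.8075% of Stonebridge Mining NL.
Chain via Meridian Capital LLC → Talon Shipping BV (R2): 6% × 77% × 54% = 2.4948% of Stonebridge Mining NL.
Direct interest in Stonebridge Mining NL: 12%.
Aggregating (R3): 16.8075% + 2.4948% + 12% = 31.3023%.

31.3023%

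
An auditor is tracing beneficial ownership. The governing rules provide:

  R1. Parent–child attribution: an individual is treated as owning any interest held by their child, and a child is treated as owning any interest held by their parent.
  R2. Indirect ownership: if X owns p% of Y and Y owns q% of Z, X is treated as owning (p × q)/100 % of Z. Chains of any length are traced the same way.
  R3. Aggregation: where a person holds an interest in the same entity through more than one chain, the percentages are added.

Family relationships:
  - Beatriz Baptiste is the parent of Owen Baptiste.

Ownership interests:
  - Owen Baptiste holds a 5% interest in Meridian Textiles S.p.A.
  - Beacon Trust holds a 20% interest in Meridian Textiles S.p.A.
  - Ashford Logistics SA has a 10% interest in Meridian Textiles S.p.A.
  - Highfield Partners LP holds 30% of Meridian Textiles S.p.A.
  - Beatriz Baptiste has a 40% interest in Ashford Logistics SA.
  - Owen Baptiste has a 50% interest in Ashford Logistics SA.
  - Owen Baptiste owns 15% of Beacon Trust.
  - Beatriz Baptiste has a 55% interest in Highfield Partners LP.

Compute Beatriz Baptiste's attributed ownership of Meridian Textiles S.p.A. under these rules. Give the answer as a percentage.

By parent–child attribution (R1), Beatriz Baptiste is treated as also owning Owen Baptiste's interest in Ashford Logistics SA, giving 40% + 50% = 90%.
By parent–child attribution (R1), Beatriz Baptiste is treated as owning Owen Baptiste's 15% interest in Beacon Trust.
By parent–child attribution (R1), Beatriz Baptiste is treated as owning Owen Baptiste's 5% interest in Meridian Textiles S.p.A.
Chain via Highfield Partners LP (R2): 55% × 30% = 16.5% of Meridian Textiles S.p.A.
Chain via Ashford Logistics SA (R2): 90% × 10% = 9% of Meridian Textiles S.p.A.
Chain via Beacon Trust (R2): 15% × 20% = 3% of Meridian Textiles S.p.A.
Direct interest in Meridian Textiles S.p.A: 5%.
Aggregating (R3): 16.5% + 9% + 3% + 5% = 33.5%.

33.5%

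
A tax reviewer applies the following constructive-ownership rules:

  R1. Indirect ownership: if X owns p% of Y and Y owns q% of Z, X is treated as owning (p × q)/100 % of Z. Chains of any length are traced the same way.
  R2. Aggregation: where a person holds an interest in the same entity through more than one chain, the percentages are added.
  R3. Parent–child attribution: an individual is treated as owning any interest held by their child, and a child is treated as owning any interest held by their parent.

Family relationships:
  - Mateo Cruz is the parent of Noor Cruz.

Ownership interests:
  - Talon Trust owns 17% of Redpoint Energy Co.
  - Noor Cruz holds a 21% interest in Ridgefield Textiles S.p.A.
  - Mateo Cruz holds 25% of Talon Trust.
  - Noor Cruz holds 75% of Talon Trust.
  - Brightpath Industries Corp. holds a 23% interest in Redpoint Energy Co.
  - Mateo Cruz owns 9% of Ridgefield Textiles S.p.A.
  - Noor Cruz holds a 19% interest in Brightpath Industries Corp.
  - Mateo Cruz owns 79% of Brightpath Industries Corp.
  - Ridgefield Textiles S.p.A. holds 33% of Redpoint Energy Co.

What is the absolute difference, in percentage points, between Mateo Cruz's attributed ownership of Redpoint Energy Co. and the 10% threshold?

39.44

By parent–child attribution (R3), Mateo Cruz is treated as also owning Noor Cruz's interest in Talon Trust, giving 25% + 75% = 100%.
By parent–child attribution (R3), Mateo Cruz is treated as also owning Noor Cruz's interest in Brightpath Industries Corp, giving 79% + 19% = 98%.
By parent–child attribution (R3), Mateo Cruz is treated as also owning Noor Cruz's interest in Ridgefield Textiles S.p.A, giving 9% + 21% = 30%.
Chain via Talon Trust (R1): 100% × 17% = 17% of Redpoint Energy Co.
Chain via Brightpath Industries Corp. (R1): 98% × 23% = 22.54% of Redpoint Energy Co.
Chain via Ridgefield Textiles S.p.A. (R1): 30% × 33% = 9.9% of Redpoint Energy Co.
Aggregating (R2): 17% + 22.54% + 9.9% = 49.44%.
49.44% exceeds the 10% threshold by 39.44 percentage points.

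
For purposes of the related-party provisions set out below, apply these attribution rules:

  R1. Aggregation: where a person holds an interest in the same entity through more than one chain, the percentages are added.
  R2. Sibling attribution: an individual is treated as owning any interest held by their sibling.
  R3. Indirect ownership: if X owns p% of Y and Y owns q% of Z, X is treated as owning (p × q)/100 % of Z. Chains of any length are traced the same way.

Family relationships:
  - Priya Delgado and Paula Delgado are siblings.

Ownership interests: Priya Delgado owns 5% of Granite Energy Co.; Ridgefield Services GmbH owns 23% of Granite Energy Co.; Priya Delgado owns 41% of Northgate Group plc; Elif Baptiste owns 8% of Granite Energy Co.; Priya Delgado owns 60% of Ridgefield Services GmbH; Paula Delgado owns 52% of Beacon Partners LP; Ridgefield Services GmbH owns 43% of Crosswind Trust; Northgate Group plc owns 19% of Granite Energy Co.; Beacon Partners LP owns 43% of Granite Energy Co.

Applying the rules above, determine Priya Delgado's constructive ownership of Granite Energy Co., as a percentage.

By sibling attribution (R2), Priya Delgado is treated as owning Paula Delgado's 52% interest in Beacon Partners LP.
Chain via Northgate Group plc (R3): 41% × 19% = 7.79% of Granite Energy Co.
Chain via Ridgefield Services GmbH (R3): 60% × 23% = 13.8% of Granite Energy Co.
Direct interest in Granite Energy Co: 5%.
Chain via Beacon Partners LP (R3): 52% × 43% = 22.36% of Granite Energy Co.
Aggregating (R1): 7.79% + 13.8% + 5% + 22.36% = 48.95%.

48.95%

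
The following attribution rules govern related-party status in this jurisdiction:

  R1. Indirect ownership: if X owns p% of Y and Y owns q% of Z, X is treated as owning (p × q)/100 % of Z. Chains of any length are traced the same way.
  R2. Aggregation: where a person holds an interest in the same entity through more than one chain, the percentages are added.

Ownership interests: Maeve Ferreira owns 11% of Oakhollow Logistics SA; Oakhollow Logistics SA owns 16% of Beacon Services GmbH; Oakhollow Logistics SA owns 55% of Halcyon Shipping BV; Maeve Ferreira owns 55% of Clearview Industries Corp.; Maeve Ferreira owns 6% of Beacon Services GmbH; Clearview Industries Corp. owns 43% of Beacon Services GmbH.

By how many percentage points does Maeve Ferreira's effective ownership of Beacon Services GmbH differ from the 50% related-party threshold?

18.59

Chain via Clearview Industries Corp. (R1): 55% × 43% = 23.65% of Beacon Services GmbH.
Chain via Oakhollow Logistics SA (R1): 11% × 16% = 1.76% of Beacon Services GmbH.
Direct interest in Beacon Services GmbH: 6%.
Aggregating (R2): 23.65% + 1.76% + 6% = 31.41%.
31.41% falls short of the 50% threshold by 18.59 percentage points.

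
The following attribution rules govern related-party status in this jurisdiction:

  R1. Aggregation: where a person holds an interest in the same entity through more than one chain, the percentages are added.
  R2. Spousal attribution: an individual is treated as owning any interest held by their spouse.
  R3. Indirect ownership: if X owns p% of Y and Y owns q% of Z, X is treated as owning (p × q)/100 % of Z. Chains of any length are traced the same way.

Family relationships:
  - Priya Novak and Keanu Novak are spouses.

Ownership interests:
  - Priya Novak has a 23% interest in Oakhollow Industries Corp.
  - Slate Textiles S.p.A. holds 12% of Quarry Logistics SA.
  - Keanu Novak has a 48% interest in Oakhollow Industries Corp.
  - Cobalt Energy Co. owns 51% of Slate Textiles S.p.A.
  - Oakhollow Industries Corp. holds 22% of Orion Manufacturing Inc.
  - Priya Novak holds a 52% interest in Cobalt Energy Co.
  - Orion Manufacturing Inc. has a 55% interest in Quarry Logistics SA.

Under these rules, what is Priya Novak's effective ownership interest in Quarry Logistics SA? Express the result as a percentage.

11.7734%

By spousal attribution (R2), Priya Novak is treated as also owning Keanu Novak's interest in Oakhollow Industries Corp, giving 23% + 48% = 71%.
Chain via Cobalt Energy Co. → Slate Textiles S.p.A. (R3): 52% × 51% × 12% = 3.1824% of Quarry Logistics SA.
Chain via Oakhollow Industries Corp. → Orion Manufacturing Inc. (R3): 71% × 22% × 55% = 8.591% of Quarry Logistics SA.
Aggregating (R1): 3.1824% + 8.591% = 11.7734%.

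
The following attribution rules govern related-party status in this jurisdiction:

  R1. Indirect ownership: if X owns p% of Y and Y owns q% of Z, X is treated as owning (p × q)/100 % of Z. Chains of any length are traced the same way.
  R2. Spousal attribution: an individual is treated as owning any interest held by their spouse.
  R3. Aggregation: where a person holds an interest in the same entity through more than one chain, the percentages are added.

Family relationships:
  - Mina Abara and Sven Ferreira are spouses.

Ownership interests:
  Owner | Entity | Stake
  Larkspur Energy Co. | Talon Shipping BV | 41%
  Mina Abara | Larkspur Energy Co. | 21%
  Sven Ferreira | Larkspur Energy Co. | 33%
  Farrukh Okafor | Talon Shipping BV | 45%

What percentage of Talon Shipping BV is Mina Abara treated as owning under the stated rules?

22.14%

By spousal attribution (R2), Mina Abara is treated as also owning Sven Ferreira's interest in Larkspur Energy Co, giving 21% + 33% = 54%.
Chain via Larkspur Energy Co. (R1): 54% × 41% = 22.14% of Talon Shipping BV.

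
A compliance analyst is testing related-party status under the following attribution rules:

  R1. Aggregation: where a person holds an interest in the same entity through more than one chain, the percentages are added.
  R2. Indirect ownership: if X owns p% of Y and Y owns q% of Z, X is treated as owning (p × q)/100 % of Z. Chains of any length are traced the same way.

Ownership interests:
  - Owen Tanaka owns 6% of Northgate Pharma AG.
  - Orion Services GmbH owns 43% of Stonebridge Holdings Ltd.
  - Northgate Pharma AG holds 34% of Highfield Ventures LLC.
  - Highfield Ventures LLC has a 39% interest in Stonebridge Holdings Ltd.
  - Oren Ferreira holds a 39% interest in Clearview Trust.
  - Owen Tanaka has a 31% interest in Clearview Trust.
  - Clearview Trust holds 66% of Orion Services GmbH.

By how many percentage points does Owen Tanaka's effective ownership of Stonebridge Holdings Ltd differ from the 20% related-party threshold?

10.4066

Chain via Clearview Trust → Orion Services GmbH (R2): 31% × 66% × 43% = 8.7978% of Stonebridge Holdings Ltd.
Chain via Northgate Pharma AG → Highfield Ventures LLC (R2): 6% × 34% × 39% = 0.7956% of Stonebridge Holdings Ltd.
Aggregating (R1): 8.7978% + 0.7956% = 9.5934%.
9.5934% falls short of the 20% threshold by 10.4066 percentage points.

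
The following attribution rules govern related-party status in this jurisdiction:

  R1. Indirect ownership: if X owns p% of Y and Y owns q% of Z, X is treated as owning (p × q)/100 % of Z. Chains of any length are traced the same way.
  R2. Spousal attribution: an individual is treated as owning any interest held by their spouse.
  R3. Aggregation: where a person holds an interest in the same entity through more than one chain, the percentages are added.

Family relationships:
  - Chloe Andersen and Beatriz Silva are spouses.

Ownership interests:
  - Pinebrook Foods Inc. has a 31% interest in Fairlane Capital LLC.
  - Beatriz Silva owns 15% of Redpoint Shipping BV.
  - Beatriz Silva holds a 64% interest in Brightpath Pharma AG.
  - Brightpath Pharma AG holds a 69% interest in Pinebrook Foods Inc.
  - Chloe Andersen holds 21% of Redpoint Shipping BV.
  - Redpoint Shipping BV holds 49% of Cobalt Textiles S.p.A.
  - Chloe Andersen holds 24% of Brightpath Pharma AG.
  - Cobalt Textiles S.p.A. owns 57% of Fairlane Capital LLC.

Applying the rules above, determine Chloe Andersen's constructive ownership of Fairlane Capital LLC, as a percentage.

28.878%

By spousal attribution (R2), Chloe Andersen is treated as also owning Beatriz Silva's interest in Redpoint Shipping BV, giving 21% + 15% = 36%.
By spousal attribution (R2), Chloe Andersen is treated as also owning Beatriz Silva's interest in Brightpath Pharma AG, giving 24% + 64% = 88%.
Chain via Redpoint Shipping BV → Cobalt Textiles S.p.A. (R1): 36% × 49% × 57% = 10.0548% of Fairlane Capital LLC.
Chain via Brightpath Pharma AG → Pinebrook Foods Inc. (R1): 88% × 69% × 31% = 18.8232% of Fairlane Capital LLC.
Aggregating (R3): 10.0548% + 18.8232% = 28.878%.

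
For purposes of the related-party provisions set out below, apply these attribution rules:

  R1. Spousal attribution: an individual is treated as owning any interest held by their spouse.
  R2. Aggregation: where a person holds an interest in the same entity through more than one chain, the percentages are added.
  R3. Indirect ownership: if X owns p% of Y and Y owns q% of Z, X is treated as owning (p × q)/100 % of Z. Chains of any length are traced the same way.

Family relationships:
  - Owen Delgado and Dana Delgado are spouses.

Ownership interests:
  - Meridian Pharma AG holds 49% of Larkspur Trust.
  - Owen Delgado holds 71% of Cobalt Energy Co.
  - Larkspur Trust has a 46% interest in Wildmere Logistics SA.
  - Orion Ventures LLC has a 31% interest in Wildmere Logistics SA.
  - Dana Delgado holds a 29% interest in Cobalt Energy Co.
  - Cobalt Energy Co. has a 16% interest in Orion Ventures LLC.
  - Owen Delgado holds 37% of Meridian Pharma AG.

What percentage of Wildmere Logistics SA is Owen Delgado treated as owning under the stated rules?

By spousal attribution (R1), Owen Delgado is treated as also owning Dana Delgado's interest in Cobalt Energy Co, giving 71% + 29% = 100%.
Chain via Cobalt Energy Co. → Orion Ventures LLC (R3): 100% × 16% × 31% = 4.96% of Wildmere Logistics SA.
Chain via Meridian Pharma AG → Larkspur Trust (R3): 37% × 49% × 46% = 8.3398% of Wildmere Logistics SA.
Aggregating (R2): 4.96% + 8.3398% = 13.2998%.

13.2998%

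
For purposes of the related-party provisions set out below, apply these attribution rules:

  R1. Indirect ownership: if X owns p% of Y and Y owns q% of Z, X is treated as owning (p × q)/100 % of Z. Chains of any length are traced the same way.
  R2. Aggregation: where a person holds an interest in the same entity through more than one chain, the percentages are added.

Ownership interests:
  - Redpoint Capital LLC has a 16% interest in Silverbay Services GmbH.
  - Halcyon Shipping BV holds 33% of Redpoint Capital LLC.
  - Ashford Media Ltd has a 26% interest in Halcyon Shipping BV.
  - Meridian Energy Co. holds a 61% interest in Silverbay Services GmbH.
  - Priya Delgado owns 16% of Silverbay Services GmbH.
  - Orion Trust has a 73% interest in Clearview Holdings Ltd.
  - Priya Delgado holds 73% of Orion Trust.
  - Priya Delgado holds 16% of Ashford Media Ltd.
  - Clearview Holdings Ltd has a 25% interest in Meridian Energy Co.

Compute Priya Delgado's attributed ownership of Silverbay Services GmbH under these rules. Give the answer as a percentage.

24.346373%

Chain via Orion Trust → Clearview Holdings Ltd → Meridian Energy Co. (R1): 73% × 73% × 25% × 61% = 8.126725% of Silverbay Services GmbH.
Chain via Ashford Media Ltd → Halcyon Shipping BV → Redpoint Capital LLC (R1): 16% × 26% × 33% × 16% = 0.219648% of Silverbay Services GmbH.
Direct interest in Silverbay Services GmbH: 16%.
Aggregating (R2): 8.126725% + 0.219648% + 16% = 24.346373%.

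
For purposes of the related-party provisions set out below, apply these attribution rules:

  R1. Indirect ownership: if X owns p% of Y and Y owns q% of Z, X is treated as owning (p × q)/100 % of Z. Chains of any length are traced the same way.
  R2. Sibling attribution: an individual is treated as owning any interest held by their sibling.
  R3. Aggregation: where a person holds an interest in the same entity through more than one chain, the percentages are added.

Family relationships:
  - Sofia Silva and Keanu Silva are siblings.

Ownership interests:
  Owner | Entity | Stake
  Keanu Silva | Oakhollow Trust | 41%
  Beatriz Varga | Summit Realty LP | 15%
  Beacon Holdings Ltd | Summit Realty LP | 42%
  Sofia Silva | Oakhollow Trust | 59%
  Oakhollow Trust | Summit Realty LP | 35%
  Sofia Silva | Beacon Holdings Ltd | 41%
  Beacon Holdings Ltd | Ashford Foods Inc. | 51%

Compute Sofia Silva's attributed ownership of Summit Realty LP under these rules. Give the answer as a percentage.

52.22%

By sibling attribution (R2), Sofia Silva is treated as also owning Keanu Silva's interest in Oakhollow Trust, giving 59% + 41% = 100%.
Chain via Oakhollow Trust (R1): 100% × 35% = 35% of Summit Realty LP.
Chain via Beacon Holdings Ltd (R1): 41% × 42% = 17.22% of Summit Realty LP.
Aggregating (R3): 35% + 17.22% = 52.22%.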